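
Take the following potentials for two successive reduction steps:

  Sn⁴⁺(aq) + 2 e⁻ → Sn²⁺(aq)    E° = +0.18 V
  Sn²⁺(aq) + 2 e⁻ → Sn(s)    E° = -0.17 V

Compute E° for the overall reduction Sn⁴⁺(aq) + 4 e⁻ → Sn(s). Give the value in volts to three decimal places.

+0.005 V

Since ΔG° = −nFE° is additive over sequential reductions, n₃E°₃ = n₁E°₁ + n₂E°₂.
E°₃ = (2×+0.18 + 2×-0.17) / 4 = (+0.020) / 4 = +0.005 V.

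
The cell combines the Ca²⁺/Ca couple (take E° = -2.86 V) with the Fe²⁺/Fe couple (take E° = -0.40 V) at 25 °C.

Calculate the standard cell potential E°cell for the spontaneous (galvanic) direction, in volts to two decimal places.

+2.46 V

The Fe²⁺/Fe couple has the higher reduction potential, so it is the cathode; Ca²⁺/Ca is oxidised at the anode.
E°cell = E°(cathode) − E°(anode) = (-0.40) − (-2.86) = +2.46 V.
Since E°cell > 0, the reaction is spontaneous under standard conditions.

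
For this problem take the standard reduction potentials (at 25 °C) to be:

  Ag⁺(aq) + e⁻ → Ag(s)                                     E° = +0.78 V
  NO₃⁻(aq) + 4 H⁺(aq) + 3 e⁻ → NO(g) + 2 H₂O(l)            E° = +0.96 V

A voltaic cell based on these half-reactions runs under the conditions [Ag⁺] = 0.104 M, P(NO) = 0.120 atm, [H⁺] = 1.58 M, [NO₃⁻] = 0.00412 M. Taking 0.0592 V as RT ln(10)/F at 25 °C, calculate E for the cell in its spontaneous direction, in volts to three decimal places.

+0.225 V

NO₃⁻/NO is the cathode (higher E°), Ag⁺/Ag the anode: E°cell = +0.96 − (+0.78) = +0.18 V, n = 3.
Overall: NO₃⁻(aq) + 4 H⁺(aq) + 3 Ag(s) → NO(g) + 2 H₂O(l) + 3 Ag⁺(aq)
Q = P(NO)·[Ag⁺]^3 / ([NO₃⁻]·[H⁺]^4); log Q = -2.279.
E = E° − (0.0592/n) log Q = +0.18 − (0.0592/3)(-2.279) = +0.225 V.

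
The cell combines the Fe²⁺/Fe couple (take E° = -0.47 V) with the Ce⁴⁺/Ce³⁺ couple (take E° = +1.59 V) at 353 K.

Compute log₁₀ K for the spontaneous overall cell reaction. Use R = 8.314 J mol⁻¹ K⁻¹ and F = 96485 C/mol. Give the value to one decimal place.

58.8

Cathode: Ce⁴⁺/Ce³⁺; anode: Fe²⁺/Fe. E°cell = (+1.59) − (-0.47) = +2.06 V, with n = 2.
ΔG° = −nFE° = −RT ln K, so ln K = nFE°/(RT) = (2)(96485)(+2.06) / ((8.314)(353)) = 135.448.
log₁₀ K = 135.448 / ln 10 = 58.8.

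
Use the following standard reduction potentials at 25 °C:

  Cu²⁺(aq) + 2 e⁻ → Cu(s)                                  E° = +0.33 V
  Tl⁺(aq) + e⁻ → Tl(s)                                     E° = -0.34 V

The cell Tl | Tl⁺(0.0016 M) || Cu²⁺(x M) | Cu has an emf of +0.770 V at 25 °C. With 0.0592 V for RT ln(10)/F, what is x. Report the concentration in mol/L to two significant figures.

Cu²⁺/Cu is the cathode, Tl⁺/Tl the anode: E°cell = +0.67 V, n = 2.
Overall reaction: Cu²⁺(aq) + 2 Tl(s) → Cu(s) + 2 Tl⁺(aq); Q = [Tl⁺]^2/[Cu²⁺]^1.
From E = E° − (0.0592/n) log Q: log Q = (E° − E)·n/0.0592 = (+0.67 − (+0.770))·2/0.0592 = -3.3784.
So 1·log[Cu²⁺] = 2·log(0.0016) − log Q = -5.5918 − (-3.3784) = -2.2134; [Cu²⁺] = 10^(-2.2134) ≈ 0.0061 M.

0.0061 M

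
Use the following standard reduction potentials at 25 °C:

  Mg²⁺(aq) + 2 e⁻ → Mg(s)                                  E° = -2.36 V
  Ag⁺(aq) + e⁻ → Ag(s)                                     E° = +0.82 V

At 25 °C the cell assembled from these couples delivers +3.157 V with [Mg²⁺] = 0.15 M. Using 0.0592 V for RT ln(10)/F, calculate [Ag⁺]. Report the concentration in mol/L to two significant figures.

0.16 M

Ag⁺/Ag is the cathode, Mg²⁺/Mg the anode: E°cell = +3.18 V, n = 2.
Overall reaction: 2 Ag⁺(aq) + Mg(s) → 2 Ag(s) + Mg²⁺(aq); Q = [Mg²⁺]^1/[Ag⁺]^2.
From E = E° − (0.0592/n) log Q: log Q = (E° − E)·n/0.0592 = (+3.18 − (+3.157))·2/0.0592 = 0.7770.
So 2·log[Ag⁺] = 1·log(0.15) − log Q = -0.8239 − (0.7770) = -1.6009; log[Ag⁺] = -1.6009 / 2 = -0.8004; [Ag⁺] = 10^(-0.8004) ≈ 0.16 M.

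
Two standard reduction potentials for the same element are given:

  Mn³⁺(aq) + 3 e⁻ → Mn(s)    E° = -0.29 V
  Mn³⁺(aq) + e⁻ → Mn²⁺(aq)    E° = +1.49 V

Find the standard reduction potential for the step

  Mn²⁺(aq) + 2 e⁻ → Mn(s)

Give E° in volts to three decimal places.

-1.180 V

Sequential free energies add, so n₃E°₃ = n₁E°₁ + n₂E°₂.
With n₃ = 3, and the known step contributing 1×(+1.49) V, the unknown satisfies 2·E° = 3×(-0.29) − 1×(+1.49) = -2.360.
E° = -2.360 / 2 = -1.180 V.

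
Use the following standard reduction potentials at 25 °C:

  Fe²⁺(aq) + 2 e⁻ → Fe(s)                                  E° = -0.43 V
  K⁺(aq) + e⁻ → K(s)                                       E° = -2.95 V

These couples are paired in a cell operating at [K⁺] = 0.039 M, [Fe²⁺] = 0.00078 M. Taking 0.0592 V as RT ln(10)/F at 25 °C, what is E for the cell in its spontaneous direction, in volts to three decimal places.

+2.511 V

Fe²⁺/Fe is the cathode (higher E°), K⁺/K the anode: E°cell = -0.43 − (-2.95) = +2.52 V, n = 2.
Overall: Fe²⁺(aq) + 2 K(s) → Fe(s) + 2 K⁺(aq)
Q = [K⁺]^2 / ([Fe²⁺]); log Q = 0.290.
E = E° − (0.0592/n) log Q = +2.52 − (0.0592/2)(0.290) = +2.511 V.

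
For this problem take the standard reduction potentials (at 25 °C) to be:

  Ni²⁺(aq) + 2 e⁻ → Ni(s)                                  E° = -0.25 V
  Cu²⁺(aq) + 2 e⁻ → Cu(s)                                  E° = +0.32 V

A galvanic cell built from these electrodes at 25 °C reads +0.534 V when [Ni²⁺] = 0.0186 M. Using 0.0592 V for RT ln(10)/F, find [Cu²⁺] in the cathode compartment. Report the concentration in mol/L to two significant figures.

0.0011 M

Cu²⁺/Cu is the cathode, Ni²⁺/Ni the anode: E°cell = +0.57 V, n = 2.
Overall reaction: Cu²⁺(aq) + Ni(s) → Cu(s) + Ni²⁺(aq); Q = [Ni²⁺]^1/[Cu²⁺]^1.
From E = E° − (0.0592/n) log Q: log Q = (E° − E)·n/0.0592 = (+0.57 − (+0.534))·2/0.0592 = 1.2162.
So 1·log[Cu²⁺] = 1·log(0.0186) − log Q = -1.7305 − (1.2162) = -2.9467; [Cu²⁺] = 10^(-2.9467) ≈ 0.0011 M.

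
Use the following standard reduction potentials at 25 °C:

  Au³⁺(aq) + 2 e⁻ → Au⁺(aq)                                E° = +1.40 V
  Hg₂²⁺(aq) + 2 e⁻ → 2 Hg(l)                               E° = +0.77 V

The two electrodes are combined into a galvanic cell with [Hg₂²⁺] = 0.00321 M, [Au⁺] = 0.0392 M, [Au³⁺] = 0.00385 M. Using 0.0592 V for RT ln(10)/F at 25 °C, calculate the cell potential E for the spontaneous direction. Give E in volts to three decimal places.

Au³⁺/Au⁺ is the cathode (higher E°), Hg₂²⁺/Hg the anode: E°cell = +1.40 − (+0.77) = +0.63 V, n = 2.
Overall: Au³⁺(aq) + 2 Hg(l) → Au⁺(aq) + Hg₂²⁺(aq)
Q = [Au⁺]·[Hg₂²⁺] / ([Au³⁺]); log Q = -1.486.
E = E° − (0.0592/n) log Q = +0.63 − (0.0592/2)(-1.486) = +0.674 V.

+0.674 V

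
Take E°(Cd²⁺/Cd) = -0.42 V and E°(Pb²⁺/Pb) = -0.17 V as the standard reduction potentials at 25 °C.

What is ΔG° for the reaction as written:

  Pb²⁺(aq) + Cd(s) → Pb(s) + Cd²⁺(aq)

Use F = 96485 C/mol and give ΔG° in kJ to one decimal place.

-48.2 kJ

As written, Pb²⁺/Pb is reduced (cathode) and Cd²⁺/Cd is oxidised (anode), so E°cell = (-0.17) − (-0.42) = +0.25 V.
Balancing electrons gives n = 2.
ΔG° = −nFE° = −(2)(96485)(+0.25) = -48,242 J = -48.2 kJ.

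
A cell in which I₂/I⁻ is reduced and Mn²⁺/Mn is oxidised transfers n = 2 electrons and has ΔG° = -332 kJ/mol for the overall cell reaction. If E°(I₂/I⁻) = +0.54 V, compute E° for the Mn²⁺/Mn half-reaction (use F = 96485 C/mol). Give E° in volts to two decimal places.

E°cell = −ΔG°/(nF) = −(-332×10³)/((2)(96485)) = +1.720 V.
Since I₂/I⁻ is the cathode and Mn²⁺/Mn the anode, E°cell = E°(I₂/I⁻) − E°(Mn²⁺/Mn).
So E°(Mn²⁺/Mn) = E°(I₂/I⁻) − E°cell = (+0.54) − (+1.720) = -1.18 V.

-1.18 V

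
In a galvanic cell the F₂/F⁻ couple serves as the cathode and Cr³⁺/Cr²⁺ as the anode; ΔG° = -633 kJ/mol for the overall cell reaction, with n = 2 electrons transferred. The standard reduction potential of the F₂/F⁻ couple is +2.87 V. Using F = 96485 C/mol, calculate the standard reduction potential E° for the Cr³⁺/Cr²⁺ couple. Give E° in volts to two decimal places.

E°cell = −ΔG°/(nF) = −(-633×10³)/((2)(96485)) = +3.280 V.
Since F₂/F⁻ is the cathode and Cr³⁺/Cr²⁺ the anode, E°cell = E°(F₂/F⁻) − E°(Cr³⁺/Cr²⁺).
So E°(Cr³⁺/Cr²⁺) = E°(F₂/F⁻) − E°cell = (+2.87) − (+3.280) = -0.41 V.

-0.41 V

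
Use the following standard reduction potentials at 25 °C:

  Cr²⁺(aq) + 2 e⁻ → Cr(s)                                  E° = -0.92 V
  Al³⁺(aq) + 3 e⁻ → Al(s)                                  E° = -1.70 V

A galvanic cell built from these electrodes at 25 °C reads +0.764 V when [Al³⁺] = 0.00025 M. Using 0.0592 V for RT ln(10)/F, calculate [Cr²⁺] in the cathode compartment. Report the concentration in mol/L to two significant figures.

Cr²⁺/Cr is the cathode, Al³⁺/Al the anode: E°cell = +0.78 V, n = 6.
Overall reaction: 3 Cr²⁺(aq) + 2 Al(s) → 3 Cr(s) + 2 Al³⁺(aq); Q = [Al³⁺]^2/[Cr²⁺]^3.
From E = E° − (0.0592/n) log Q: log Q = (E° − E)·n/0.0592 = (+0.78 − (+0.764))·6/0.0592 = 1.6216.
So 3·log[Cr²⁺] = 2·log(0.00025) − log Q = -7.2041 − (1.6216) = -8.8257; log[Cr²⁺] = -8.8257 / 3 = -2.9419; [Cr²⁺] = 10^(-2.9419) ≈ 0.0011 M.

0.0011 M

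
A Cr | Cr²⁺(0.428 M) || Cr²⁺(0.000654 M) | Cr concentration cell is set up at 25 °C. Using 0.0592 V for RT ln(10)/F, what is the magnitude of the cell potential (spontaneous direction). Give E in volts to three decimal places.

For a concentration cell E°cell = 0. The 0.428 M side is the cathode (reduction is favoured where [Cr²⁺] is higher).
With n = 2, E = −(0.0592/2) log([Cr²⁺]ₐₙ/[Cr²⁺]꜀ₐₜ) = −(0.0592/2) log(0.000654/0.428) = −(0.0592/2)(-2.816) = +0.083 V.

+0.083 V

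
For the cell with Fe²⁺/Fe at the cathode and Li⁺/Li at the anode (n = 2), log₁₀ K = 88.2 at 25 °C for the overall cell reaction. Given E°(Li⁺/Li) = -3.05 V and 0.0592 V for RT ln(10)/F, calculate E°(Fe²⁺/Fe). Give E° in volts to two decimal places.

E°cell = (0.0592/n)·log K = (0.0592/2)(88.2) = +2.611 V.
Since Fe²⁺/Fe is the cathode and Li⁺/Li the anode, E°cell = E°(Fe²⁺/Fe) − E°(Li⁺/Li).
So E°(Fe²⁺/Fe) = E°cell + E°(Li⁺/Li) = +2.611 + (-3.05) = -0.44 V.

-0.44 V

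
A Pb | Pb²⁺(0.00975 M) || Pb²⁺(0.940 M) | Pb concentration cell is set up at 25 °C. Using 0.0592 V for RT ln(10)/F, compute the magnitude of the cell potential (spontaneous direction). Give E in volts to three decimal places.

+0.059 V

For a concentration cell E°cell = 0. The 0.940 M side is the cathode (reduction is favoured where [Pb²⁺] is higher).
With n = 2, E = −(0.0592/2) log([Pb²⁺]ₐₙ/[Pb²⁺]꜀ₐₜ) = −(0.0592/2) log(0.00975/0.94) = −(0.0592/2)(-1.984) = +0.059 V.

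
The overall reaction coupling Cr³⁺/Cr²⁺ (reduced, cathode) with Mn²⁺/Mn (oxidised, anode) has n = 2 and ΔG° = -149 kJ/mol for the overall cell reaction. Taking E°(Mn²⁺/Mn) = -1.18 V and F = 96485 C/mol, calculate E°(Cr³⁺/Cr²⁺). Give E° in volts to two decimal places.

-0.41 V

E°cell = −ΔG°/(nF) = −(-149×10³)/((2)(96485)) = +0.772 V.
Since Cr³⁺/Cr²⁺ is the cathode and Mn²⁺/Mn the anode, E°cell = E°(Cr³⁺/Cr²⁺) − E°(Mn²⁺/Mn).
So E°(Cr³⁺/Cr²⁺) = E°cell + E°(Mn²⁺/Mn) = +0.772 + (-1.18) = -0.41 V.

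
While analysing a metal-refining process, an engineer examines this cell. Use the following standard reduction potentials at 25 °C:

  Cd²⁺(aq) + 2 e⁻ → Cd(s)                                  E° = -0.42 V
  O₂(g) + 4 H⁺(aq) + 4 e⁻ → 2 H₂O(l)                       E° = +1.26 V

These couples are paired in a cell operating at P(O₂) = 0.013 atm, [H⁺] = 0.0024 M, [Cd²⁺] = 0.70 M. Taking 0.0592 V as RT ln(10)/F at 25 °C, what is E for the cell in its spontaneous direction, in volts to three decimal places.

O₂/H₂O is the cathode (higher E°), Cd²⁺/Cd the anode: E°cell = +1.26 − (-0.42) = +1.68 V, n = 4.
Overall: O₂(g) + 4 H⁺(aq) + 2 Cd(s) → 2 H₂O(l) + 2 Cd²⁺(aq)
Q = [Cd²⁺]^2 / (P(O₂)·[H⁺]^4); log Q = 12.055.
E = E° − (0.0592/n) log Q = +1.68 − (0.0592/4)(12.055) = +1.502 V.

+1.502 V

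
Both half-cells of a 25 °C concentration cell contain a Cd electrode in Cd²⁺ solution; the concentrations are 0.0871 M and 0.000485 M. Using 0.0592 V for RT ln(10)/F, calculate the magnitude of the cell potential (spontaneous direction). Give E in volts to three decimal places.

+0.067 V

For a concentration cell E°cell = 0. The 0.0871 M side is the cathode (reduction is favoured where [Cd²⁺] is higher).
With n = 2, E = −(0.0592/2) log([Cd²⁺]ₐₙ/[Cd²⁺]꜀ₐₜ) = −(0.0592/2) log(0.000485/0.0871) = −(0.0592/2)(-2.254) = +0.067 V.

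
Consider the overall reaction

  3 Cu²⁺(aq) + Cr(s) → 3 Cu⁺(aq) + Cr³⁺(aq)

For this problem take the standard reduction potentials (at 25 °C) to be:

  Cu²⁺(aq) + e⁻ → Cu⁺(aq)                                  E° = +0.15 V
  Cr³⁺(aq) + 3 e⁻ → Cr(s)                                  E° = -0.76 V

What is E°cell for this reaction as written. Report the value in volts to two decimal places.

The Cu²⁺/Cu⁺ couple has the higher reduction potential, so it is the cathode; Cr³⁺/Cr is oxidised at the anode.
E°cell = E°(cathode) − E°(anode) = (+0.15) − (-0.76) = +0.91 V.

+0.91 V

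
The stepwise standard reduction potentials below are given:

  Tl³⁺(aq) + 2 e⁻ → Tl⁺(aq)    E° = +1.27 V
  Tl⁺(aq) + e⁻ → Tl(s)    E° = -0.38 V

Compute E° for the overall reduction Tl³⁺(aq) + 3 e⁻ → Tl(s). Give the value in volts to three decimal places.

+0.720 V

Since ΔG° = −nFE° is additive over sequential reductions, n₃E°₃ = n₁E°₁ + n₂E°₂.
E°₃ = (2×+1.27 + 1×-0.38) / 3 = (+2.160) / 3 = +0.720 V.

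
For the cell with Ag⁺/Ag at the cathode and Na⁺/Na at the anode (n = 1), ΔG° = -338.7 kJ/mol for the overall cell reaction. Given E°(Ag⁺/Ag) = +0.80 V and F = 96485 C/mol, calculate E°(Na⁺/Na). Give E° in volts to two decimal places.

-2.71 V

E°cell = −ΔG°/(nF) = −(-338.7×10³)/((1)(96485)) = +3.510 V.
Since Ag⁺/Ag is the cathode and Na⁺/Na the anode, E°cell = E°(Ag⁺/Ag) − E°(Na⁺/Na).
So E°(Na⁺/Na) = E°(Ag⁺/Ag) − E°cell = (+0.80) − (+3.510) = -2.71 V.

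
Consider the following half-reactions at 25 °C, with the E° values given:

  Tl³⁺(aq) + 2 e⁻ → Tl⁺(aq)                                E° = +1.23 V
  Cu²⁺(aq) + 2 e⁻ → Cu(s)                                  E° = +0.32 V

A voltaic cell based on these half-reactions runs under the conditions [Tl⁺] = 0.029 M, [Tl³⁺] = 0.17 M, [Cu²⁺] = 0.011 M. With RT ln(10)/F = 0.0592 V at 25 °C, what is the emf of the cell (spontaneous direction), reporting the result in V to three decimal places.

Tl³⁺/Tl⁺ is the cathode (higher E°), Cu²⁺/Cu the anode: E°cell = +1.23 − (+0.32) = +0.91 V, n = 2.
Overall: Tl³⁺(aq) + Cu(s) → Tl⁺(aq) + Cu²⁺(aq)
Q = [Tl⁺]·[Cu²⁺] / ([Tl³⁺]); log Q = -2.727.
E = E° − (0.0592/n) log Q = +0.91 − (0.0592/2)(-2.727) = +0.991 V.

+0.991 V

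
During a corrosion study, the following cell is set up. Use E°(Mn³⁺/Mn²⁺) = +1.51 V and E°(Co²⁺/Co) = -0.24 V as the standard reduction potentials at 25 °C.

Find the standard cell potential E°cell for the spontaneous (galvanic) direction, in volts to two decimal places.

+1.75 V

The Mn³⁺/Mn²⁺ couple has the higher reduction potential, so it is the cathode; Co²⁺/Co is oxidised at the anode.
E°cell = E°(cathode) − E°(anode) = (+1.51) − (-0.24) = +1.75 V.
Since E°cell > 0, the reaction is spontaneous under standard conditions.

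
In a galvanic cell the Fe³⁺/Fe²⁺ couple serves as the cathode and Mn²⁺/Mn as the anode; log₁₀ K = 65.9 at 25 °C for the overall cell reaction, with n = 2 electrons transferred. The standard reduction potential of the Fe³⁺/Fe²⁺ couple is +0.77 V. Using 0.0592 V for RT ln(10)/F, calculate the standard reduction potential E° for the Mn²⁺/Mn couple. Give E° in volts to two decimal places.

-1.18 V

E°cell = (0.0592/n)·log K = (0.0592/2)(65.9) = +1.951 V.
Since Fe³⁺/Fe²⁺ is the cathode and Mn²⁺/Mn the anode, E°cell = E°(Fe³⁺/Fe²⁺) − E°(Mn²⁺/Mn).
So E°(Mn²⁺/Mn) = E°(Fe³⁺/Fe²⁺) − E°cell = (+0.77) − (+1.951) = -1.18 V.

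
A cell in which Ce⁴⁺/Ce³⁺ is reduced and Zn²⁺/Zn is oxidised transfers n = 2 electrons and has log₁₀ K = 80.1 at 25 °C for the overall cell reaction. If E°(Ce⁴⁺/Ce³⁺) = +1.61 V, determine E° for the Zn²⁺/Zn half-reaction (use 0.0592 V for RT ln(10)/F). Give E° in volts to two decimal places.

E°cell = (0.0592/n)·log K = (0.0592/2)(80.1) = +2.371 V.
Since Ce⁴⁺/Ce³⁺ is the cathode and Zn²⁺/Zn the anode, E°cell = E°(Ce⁴⁺/Ce³⁺) − E°(Zn²⁺/Zn).
So E°(Zn²⁺/Zn) = E°(Ce⁴⁺/Ce³⁺) − E°cell = (+1.61) − (+2.371) = -0.76 V.

-0.76 V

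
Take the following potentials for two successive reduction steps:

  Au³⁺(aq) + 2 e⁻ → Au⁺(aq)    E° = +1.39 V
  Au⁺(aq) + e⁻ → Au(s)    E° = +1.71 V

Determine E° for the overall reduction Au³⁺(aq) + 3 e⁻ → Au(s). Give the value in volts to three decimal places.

Adding the free-energy changes (−nFE°) of the two steps gives −n₃FE°₃ = −n₁FE°₁ − n₂FE°₂.
E°₃ = (2×+1.39 + 1×+1.71) / 3 = (+4.490) / 3 = +1.497 V.

+1.497 V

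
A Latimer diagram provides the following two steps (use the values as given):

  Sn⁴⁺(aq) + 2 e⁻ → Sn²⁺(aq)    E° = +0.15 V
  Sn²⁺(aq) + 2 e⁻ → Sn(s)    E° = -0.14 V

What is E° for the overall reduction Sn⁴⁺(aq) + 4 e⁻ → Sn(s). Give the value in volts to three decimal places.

Adding the free-energy changes (−nFE°) of the two steps gives −n₃FE°₃ = −n₁FE°₁ − n₂FE°₂.
E°₃ = (2×+0.15 + 2×-0.14) / 4 = (+0.020) / 4 = +0.005 V.

+0.005 V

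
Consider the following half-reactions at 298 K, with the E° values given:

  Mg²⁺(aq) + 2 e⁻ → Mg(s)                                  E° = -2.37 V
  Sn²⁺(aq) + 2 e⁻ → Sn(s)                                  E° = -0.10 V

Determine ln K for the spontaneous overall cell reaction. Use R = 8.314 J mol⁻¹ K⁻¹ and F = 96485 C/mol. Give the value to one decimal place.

176.8

Cathode: Sn²⁺/Sn; anode: Mg²⁺/Mg. E°cell = (-0.10) − (-2.37) = +2.27 V, with n = 2.
ΔG° = −nFE° = −RT ln K, so ln K = nFE°/(RT) = (2)(96485)(+2.27) / ((8.314)(298)) = 176.803.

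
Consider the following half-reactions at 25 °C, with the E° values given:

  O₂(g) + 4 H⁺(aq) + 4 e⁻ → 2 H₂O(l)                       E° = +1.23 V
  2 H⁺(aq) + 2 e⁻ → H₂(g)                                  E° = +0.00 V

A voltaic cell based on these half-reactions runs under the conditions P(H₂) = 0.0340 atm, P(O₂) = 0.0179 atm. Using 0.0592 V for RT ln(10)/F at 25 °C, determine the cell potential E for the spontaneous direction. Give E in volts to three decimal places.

+1.161 V

O₂/H₂O is the cathode (higher E°), H⁺/H₂ the anode: E°cell = +1.23 − (+0.00) = +1.23 V, n = 4.
Overall: O₂(g) + 2 H₂(g) → 2 H₂O(l)
Q = 1 / (P(O₂)·P(H₂)^2); log Q = 4.684.
E = E° − (0.0592/n) log Q = +1.23 − (0.0592/4)(4.684) = +1.161 V.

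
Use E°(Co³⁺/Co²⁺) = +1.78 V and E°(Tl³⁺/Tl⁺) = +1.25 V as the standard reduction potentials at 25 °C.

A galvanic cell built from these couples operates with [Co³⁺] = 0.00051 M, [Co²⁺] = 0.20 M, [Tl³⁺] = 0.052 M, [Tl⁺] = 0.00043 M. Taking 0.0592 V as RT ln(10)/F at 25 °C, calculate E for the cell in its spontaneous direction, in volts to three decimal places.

+0.315 V

Co³⁺/Co²⁺ is the cathode (higher E°), Tl³⁺/Tl⁺ the anode: E°cell = +1.78 − (+1.25) = +0.53 V, n = 2.
Overall: 2 Co³⁺(aq) + Tl⁺(aq) → 2 Co²⁺(aq) + Tl³⁺(aq)
Q = [Co²⁺]^2·[Tl³⁺] / ([Co³⁺]^2·[Tl⁺]); log Q = 7.269.
E = E° − (0.0592/n) log Q = +0.53 − (0.0592/2)(7.269) = +0.315 V.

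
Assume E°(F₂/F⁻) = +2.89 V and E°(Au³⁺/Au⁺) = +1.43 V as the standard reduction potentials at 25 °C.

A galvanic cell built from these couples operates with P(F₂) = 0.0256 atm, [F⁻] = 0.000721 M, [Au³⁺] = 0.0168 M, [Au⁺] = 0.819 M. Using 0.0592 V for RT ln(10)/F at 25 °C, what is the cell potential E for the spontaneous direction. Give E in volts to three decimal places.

F₂/F⁻ is the cathode (higher E°), Au³⁺/Au⁺ the anode: E°cell = +2.89 − (+1.43) = +1.46 V, n = 2.
Overall: F₂(g) + Au⁺(aq) → 2 F⁻(aq) + Au³⁺(aq)
Q = [F⁻]^2·[Au³⁺] / (P(F₂)·[Au⁺]); log Q = -6.380.
E = E° − (0.0592/n) log Q = +1.46 − (0.0592/2)(-6.380) = +1.649 V.

+1.649 V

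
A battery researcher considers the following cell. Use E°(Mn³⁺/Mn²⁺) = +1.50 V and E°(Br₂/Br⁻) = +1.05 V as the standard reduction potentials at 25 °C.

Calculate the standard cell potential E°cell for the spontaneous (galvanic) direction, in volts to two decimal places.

+0.45 V

The Mn³⁺/Mn²⁺ couple has the higher reduction potential, so it is the cathode; Br₂/Br⁻ is oxidised at the anode.
E°cell = E°(cathode) − E°(anode) = (+1.50) − (+1.05) = +0.45 V.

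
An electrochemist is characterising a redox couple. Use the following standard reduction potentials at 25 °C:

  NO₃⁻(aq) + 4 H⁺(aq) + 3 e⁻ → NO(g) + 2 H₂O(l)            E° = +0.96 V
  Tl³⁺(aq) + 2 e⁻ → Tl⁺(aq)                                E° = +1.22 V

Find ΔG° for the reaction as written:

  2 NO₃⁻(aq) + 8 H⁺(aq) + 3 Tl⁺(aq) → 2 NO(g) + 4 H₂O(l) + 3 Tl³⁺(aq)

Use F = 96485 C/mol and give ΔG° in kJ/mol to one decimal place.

As written, NO₃⁻/NO is reduced (cathode) and Tl³⁺/Tl⁺ is oxidised (anode), so E°cell = (+0.96) − (+1.22) = -0.26 V.
Balancing electrons gives n = 6.
ΔG° = −nFE° = −(6)(96485)(-0.26) = 150,517 J = +150.5 kJ/mol.

+150.5 kJ/mol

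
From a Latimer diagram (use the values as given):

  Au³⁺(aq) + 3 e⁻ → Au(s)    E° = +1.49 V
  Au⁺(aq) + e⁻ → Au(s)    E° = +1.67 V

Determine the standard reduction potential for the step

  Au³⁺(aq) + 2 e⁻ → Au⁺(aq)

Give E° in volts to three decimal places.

+1.400 V

Sequential free energies add, so n₃E°₃ = n₁E°₁ + n₂E°₂.
With n₃ = 3, and the known step contributing 1×(+1.67) V, the unknown satisfies 2·E° = 3×(+1.49) − 1×(+1.67) = +2.800.
E° = +2.800 / 2 = +1.400 V.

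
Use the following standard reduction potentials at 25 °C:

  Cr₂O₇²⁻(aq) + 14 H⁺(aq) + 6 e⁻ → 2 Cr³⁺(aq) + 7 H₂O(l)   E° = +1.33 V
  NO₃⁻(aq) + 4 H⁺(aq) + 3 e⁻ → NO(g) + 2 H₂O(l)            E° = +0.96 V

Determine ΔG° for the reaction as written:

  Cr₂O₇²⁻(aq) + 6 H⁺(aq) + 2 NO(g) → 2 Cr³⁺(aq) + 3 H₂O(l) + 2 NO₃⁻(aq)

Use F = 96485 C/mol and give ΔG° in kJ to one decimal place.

As written, Cr₂O₇²⁻/Cr³⁺ is reduced (cathode) and NO₃⁻/NO is oxidised (anode), so E°cell = (+1.33) − (+0.96) = +0.37 V.
Balancing electrons gives n = 6.
ΔG° = −nFE° = −(6)(96485)(+0.37) = -214,197 J = -214.2 kJ.

-214.2 kJ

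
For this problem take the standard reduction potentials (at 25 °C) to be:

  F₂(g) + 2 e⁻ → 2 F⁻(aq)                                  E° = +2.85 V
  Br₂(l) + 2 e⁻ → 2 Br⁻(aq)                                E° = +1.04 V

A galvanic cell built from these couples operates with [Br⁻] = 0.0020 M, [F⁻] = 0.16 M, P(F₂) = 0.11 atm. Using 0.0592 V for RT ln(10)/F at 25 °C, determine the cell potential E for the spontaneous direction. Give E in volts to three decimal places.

F₂/F⁻ is the cathode (higher E°), Br₂/Br⁻ the anode: E°cell = +2.85 − (+1.04) = +1.81 V, n = 2.
Overall: F₂(g) + 2 Br⁻(aq) → 2 F⁻(aq) + Br₂(l)
Q = [F⁻]^2 / (P(F₂)·[Br⁻]^2); log Q = 4.765.
E = E° − (0.0592/n) log Q = +1.81 − (0.0592/2)(4.765) = +1.669 V.

+1.669 V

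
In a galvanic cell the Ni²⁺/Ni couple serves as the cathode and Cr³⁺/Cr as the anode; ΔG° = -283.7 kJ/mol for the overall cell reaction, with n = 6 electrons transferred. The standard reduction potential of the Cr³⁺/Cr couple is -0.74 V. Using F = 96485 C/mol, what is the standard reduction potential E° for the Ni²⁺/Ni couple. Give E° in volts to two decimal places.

-0.25 V

E°cell = −ΔG°/(nF) = −(-283.7×10³)/((6)(96485)) = +0.490 V.
Since Ni²⁺/Ni is the cathode and Cr³⁺/Cr the anode, E°cell = E°(Ni²⁺/Ni) − E°(Cr³⁺/Cr).
So E°(Ni²⁺/Ni) = E°cell + E°(Cr³⁺/Cr) = +0.490 + (-0.74) = -0.25 V.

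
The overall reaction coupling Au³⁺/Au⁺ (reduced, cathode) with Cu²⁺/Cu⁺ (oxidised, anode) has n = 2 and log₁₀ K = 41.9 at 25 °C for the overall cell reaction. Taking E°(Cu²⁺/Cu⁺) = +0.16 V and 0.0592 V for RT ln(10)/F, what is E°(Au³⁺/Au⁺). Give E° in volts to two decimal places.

+1.40 V

E°cell = (0.0592/n)·log K = (0.0592/2)(41.9) = +1.240 V.
Since Au³⁺/Au⁺ is the cathode and Cu²⁺/Cu⁺ the anode, E°cell = E°(Au³⁺/Au⁺) − E°(Cu²⁺/Cu⁺).
So E°(Au³⁺/Au⁺) = E°cell + E°(Cu²⁺/Cu⁺) = +1.240 + (+0.16) = +1.40 V.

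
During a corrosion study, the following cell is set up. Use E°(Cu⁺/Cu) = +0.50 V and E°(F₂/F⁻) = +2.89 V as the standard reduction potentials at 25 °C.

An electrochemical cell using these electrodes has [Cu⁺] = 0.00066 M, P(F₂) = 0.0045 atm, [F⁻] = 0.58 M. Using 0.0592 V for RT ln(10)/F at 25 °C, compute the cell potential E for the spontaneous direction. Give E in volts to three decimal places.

F₂/F⁻ is the cathode (higher E°), Cu⁺/Cu the anode: E°cell = +2.89 − (+0.50) = +2.39 V, n = 2.
Overall: F₂(g) + 2 Cu(s) → 2 F⁻(aq) + 2 Cu⁺(aq)
Q = [F⁻]^2·[Cu⁺]^2 / (P(F₂)); log Q = -4.487.
E = E° − (0.0592/n) log Q = +2.39 − (0.0592/2)(-4.487) = +2.523 V.

+2.523 V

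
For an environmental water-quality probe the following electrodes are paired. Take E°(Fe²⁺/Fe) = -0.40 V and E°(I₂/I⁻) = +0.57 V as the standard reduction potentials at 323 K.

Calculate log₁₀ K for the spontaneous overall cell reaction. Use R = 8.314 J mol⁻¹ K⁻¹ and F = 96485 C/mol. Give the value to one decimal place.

30.3

Cathode: I₂/I⁻; anode: Fe²⁺/Fe. E°cell = (+0.57) − (-0.40) = +0.97 V, with n = 2.
ΔG° = −nFE° = −RT ln K, so ln K = nFE°/(RT) = (2)(96485)(+0.97) / ((8.314)(323)) = 69.703.
log₁₀ K = 69.703 / ln 10 = 30.3.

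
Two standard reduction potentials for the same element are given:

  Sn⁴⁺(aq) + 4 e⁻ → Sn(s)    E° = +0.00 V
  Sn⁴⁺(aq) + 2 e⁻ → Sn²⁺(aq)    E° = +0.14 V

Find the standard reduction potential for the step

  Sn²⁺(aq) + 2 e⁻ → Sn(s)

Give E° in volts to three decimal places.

Sequential free energies add, so n₃E°₃ = n₁E°₁ + n₂E°₂.
With n₃ = 4, and the known step contributing 2×(+0.14) V, the unknown satisfies 2·E° = 4×(+0.00) − 2×(+0.14) = -0.280.
E° = -0.280 / 2 = -0.140 V.

-0.140 V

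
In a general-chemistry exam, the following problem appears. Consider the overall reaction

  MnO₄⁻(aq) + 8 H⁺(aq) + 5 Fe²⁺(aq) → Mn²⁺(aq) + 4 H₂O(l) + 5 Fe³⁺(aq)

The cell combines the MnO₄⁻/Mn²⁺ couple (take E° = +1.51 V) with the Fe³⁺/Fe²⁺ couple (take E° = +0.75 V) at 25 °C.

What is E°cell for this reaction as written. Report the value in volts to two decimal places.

+0.76 V

The MnO₄⁻/Mn²⁺ couple has the higher reduction potential, so it is the cathode; Fe³⁺/Fe²⁺ is oxidised at the anode.
E°cell = E°(cathode) − E°(anode) = (+1.51) − (+0.75) = +0.76 V.
Since E°cell > 0, the reaction is spontaneous under standard conditions.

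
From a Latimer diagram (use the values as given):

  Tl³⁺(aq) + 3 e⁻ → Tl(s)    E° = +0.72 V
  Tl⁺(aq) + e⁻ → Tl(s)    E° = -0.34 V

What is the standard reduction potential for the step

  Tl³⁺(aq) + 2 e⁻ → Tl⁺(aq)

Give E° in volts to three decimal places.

+1.250 V

Sequential free energies add, so n₃E°₃ = n₁E°₁ + n₂E°₂.
With n₃ = 3, and the known step contributing 1×(-0.34) V, the unknown satisfies 2·E° = 3×(+0.72) − 1×(-0.34) = +2.500.
E° = +2.500 / 2 = +1.250 V.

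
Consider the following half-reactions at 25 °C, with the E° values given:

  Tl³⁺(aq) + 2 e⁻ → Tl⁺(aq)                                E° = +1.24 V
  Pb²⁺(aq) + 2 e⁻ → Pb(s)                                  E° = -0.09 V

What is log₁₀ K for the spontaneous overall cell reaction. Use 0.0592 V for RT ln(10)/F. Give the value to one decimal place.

44.9

Cathode: Tl³⁺/Tl⁺; anode: Pb²⁺/Pb. E°cell = +1.33 V, n = 2.
log K = nE°cell / 0.0592 = (2)(+1.33) / 0.0592 = 44.9.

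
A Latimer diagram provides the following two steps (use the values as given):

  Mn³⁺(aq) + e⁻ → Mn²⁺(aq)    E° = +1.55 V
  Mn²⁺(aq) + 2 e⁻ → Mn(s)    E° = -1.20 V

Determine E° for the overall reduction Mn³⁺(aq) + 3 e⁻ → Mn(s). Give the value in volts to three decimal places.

-0.283 V

Since ΔG° = −nFE° is additive over sequential reductions, n₃E°₃ = n₁E°₁ + n₂E°₂.
E°₃ = (1×+1.55 + 2×-1.20) / 3 = (-0.850) / 3 = -0.283 V.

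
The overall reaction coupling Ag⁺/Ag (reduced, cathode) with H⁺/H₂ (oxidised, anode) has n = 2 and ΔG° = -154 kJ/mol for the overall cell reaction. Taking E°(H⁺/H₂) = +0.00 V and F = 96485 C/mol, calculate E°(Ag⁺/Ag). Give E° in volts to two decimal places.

+0.80 V

E°cell = −ΔG°/(nF) = −(-154×10³)/((2)(96485)) = +0.798 V.
Since Ag⁺/Ag is the cathode and H⁺/H₂ the anode, E°cell = E°(Ag⁺/Ag) − E°(H⁺/H₂).
So E°(Ag⁺/Ag) = E°cell + E°(H⁺/H₂) = +0.798 + (+0.00) = +0.80 V.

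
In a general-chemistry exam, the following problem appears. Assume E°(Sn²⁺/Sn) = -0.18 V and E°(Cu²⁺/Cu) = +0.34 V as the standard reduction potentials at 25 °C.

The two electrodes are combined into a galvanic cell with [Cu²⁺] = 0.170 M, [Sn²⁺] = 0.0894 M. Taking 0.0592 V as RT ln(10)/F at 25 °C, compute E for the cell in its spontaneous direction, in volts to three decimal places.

+0.528 V

Cu²⁺/Cu is the cathode (higher E°), Sn²⁺/Sn the anode: E°cell = +0.34 − (-0.18) = +0.52 V, n = 2.
Overall: Cu²⁺(aq) + Sn(s) → Cu(s) + Sn²⁺(aq)
Q = [Sn²⁺] / ([Cu²⁺]); log Q = -0.279.
E = E° − (0.0592/n) log Q = +0.52 − (0.0592/2)(-0.279) = +0.528 V.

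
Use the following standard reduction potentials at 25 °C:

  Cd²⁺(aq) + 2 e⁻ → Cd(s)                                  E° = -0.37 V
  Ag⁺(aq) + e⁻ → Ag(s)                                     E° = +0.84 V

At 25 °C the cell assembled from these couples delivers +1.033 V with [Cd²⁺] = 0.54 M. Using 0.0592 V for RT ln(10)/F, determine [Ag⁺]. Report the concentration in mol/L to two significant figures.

Ag⁺/Ag is the cathode, Cd²⁺/Cd the anode: E°cell = +1.21 V, n = 2.
Overall reaction: 2 Ag⁺(aq) + Cd(s) → 2 Ag(s) + Cd²⁺(aq); Q = [Cd²⁺]^1/[Ag⁺]^2.
From E = E° − (0.0592/n) log Q: log Q = (E° − E)·n/0.0592 = (+1.21 − (+1.033))·2/0.0592 = 5.9797.
So 2·log[Ag⁺] = 1·log(0.54) − log Q = -0.2676 − (5.9797) = -6.2473; log[Ag⁺] = -6.2473 / 2 = -3.1237; [Ag⁺] = 10^(-3.1237) ≈ 0.00075 M.

0.00075 M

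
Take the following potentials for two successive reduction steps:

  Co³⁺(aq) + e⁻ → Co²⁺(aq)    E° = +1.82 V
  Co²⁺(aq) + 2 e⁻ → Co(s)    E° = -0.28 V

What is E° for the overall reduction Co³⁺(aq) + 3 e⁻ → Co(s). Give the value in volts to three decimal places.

Standard free energies of sequential steps add: ΔG°₃ = ΔG°₁ + ΔG°₂, so n₃E°₃ = n₁E°₁ + n₂E°₂.
E°₃ = (1×+1.82 + 2×-0.28) / 3 = (+1.260) / 3 = +0.420 V.

+0.420 V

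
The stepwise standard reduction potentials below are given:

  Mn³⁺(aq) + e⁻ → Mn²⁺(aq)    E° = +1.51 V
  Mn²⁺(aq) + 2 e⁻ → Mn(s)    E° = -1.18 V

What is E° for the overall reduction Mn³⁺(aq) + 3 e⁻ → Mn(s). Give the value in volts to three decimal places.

Standard free energies of sequential steps add: ΔG°₃ = ΔG°₁ + ΔG°₂, so n₃E°₃ = n₁E°₁ + n₂E°₂.
E°₃ = (1×+1.51 + 2×-1.18) / 3 = (-0.850) / 3 = -0.283 V.

-0.283 V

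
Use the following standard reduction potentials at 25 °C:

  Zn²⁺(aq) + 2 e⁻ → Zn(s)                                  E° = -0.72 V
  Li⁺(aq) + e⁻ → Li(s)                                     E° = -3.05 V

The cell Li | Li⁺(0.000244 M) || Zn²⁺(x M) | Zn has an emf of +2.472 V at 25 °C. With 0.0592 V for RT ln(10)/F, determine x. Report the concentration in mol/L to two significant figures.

0.0037 M

Zn²⁺/Zn is the cathode, Li⁺/Li the anode: E°cell = +2.33 V, n = 2.
Overall reaction: Zn²⁺(aq) + 2 Li(s) → Zn(s) + 2 Li⁺(aq); Q = [Li⁺]^2/[Zn²⁺]^1.
From E = E° − (0.0592/n) log Q: log Q = (E° − E)·n/0.0592 = (+2.33 − (+2.472))·2/0.0592 = -4.7973.
So 1·log[Zn²⁺] = 2·log(0.000244) − log Q = -7.2252 − (-4.7973) = -2.4279; [Zn²⁺] = 10^(-2.4279) ≈ 0.0037 M.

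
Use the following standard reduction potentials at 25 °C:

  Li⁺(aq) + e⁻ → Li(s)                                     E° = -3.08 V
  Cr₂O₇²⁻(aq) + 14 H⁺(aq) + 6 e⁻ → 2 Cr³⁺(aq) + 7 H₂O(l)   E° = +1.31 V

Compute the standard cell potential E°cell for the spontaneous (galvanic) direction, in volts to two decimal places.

The Cr₂O₇²⁻/Cr³⁺ couple has the higher reduction potential, so it is the cathode; Li⁺/Li is oxidised at the anode.
E°cell = E°(cathode) − E°(anode) = (+1.31) − (-3.08) = +4.39 V.

+4.39 V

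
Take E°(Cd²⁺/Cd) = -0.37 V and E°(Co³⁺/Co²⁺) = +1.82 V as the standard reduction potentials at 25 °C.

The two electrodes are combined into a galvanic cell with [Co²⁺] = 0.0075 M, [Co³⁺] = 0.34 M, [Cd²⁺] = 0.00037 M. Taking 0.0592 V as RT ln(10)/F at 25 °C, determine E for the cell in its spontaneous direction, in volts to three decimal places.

Co³⁺/Co²⁺ is the cathode (higher E°), Cd²⁺/Cd the anode: E°cell = +1.82 − (-0.37) = +2.19 V, n = 2.
Overall: 2 Co³⁺(aq) + Cd(s) → 2 Co²⁺(aq) + Cd²⁺(aq)
Q = [Co²⁺]^2·[Cd²⁺] / ([Co³⁺]^2); log Q = -6.745.
E = E° − (0.0592/n) log Q = +2.19 − (0.0592/2)(-6.745) = +2.390 V.

+2.390 V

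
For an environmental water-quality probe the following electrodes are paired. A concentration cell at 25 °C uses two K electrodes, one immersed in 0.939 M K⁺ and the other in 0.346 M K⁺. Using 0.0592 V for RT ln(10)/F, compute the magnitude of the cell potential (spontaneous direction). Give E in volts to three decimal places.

+0.026 V

For a concentration cell E°cell = 0. The 0.939 M side is the cathode (reduction is favoured where [K⁺] is higher).
With n = 1, E = −(0.0592/1) log([K⁺]ₐₙ/[K⁺]꜀ₐₜ) = −(0.0592/1) log(0.346/0.939) = −(0.0592/1)(-0.434) = +0.026 V.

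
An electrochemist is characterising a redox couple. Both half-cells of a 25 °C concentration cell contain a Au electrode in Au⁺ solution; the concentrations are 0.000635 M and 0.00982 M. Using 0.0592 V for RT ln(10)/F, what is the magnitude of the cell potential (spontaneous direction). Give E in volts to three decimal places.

For a concentration cell E°cell = 0. The 0.00982 M side is the cathode (reduction is favoured where [Au⁺] is higher).
With n = 1, E = −(0.0592/1) log([Au⁺]ₐₙ/[Au⁺]꜀ₐₜ) = −(0.0592/1) log(0.000635/0.00982) = −(0.0592/1)(-1.189) = +0.070 V.

+0.070 V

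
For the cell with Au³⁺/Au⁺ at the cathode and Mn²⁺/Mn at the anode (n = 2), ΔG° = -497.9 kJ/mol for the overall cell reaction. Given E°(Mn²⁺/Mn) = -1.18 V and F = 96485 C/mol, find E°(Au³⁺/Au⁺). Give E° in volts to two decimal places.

+1.40 V

E°cell = −ΔG°/(nF) = −(-497.9×10³)/((2)(96485)) = +2.580 V.
Since Au³⁺/Au⁺ is the cathode and Mn²⁺/Mn the anode, E°cell = E°(Au³⁺/Au⁺) − E°(Mn²⁺/Mn).
So E°(Au³⁺/Au⁺) = E°cell + E°(Mn²⁺/Mn) = +2.580 + (-1.18) = +1.40 V.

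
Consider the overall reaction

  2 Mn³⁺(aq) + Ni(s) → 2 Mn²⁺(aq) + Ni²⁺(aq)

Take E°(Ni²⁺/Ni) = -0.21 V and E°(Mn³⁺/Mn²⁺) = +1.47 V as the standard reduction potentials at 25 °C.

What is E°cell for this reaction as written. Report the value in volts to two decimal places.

+1.68 V

The Mn³⁺/Mn²⁺ couple has the higher reduction potential, so it is the cathode; Ni²⁺/Ni is oxidised at the anode.
E°cell = E°(cathode) − E°(anode) = (+1.47) − (-0.21) = +1.68 V.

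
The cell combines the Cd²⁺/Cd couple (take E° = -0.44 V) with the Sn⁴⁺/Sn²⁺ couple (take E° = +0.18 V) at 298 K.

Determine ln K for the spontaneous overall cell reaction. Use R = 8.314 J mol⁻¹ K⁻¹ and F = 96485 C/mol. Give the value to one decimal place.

48.3

Cathode: Sn⁴⁺/Sn²⁺; anode: Cd²⁺/Cd. E°cell = (+0.18) − (-0.44) = +0.62 V, with n = 2.
ΔG° = −nFE° = −RT ln K, so ln K = nFE°/(RT) = (2)(96485)(+0.62) / ((8.314)(298)) = 48.290.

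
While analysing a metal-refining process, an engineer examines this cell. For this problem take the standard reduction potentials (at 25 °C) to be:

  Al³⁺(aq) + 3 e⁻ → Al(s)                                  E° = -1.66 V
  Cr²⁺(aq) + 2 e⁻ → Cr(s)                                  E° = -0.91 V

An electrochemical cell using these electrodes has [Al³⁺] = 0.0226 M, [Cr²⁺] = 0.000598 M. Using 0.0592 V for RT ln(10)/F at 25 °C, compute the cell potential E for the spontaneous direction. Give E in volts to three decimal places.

Cr²⁺/Cr is the cathode (higher E°), Al³⁺/Al the anode: E°cell = -0.91 − (-1.66) = +0.75 V, n = 6.
Overall: 3 Cr²⁺(aq) + 2 Al(s) → 3 Cr(s) + 2 Al³⁺(aq)
Q = [Al³⁺]^2 / ([Cr²⁺]^3); log Q = 6.378.
E = E° − (0.0592/n) log Q = +0.75 − (0.0592/6)(6.378) = +0.687 V.

+0.687 V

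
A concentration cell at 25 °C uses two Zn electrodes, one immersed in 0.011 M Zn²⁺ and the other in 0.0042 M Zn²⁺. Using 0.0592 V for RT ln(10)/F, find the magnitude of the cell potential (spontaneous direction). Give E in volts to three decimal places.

For a concentration cell E°cell = 0. The 0.011 M side is the cathode (reduction is favoured where [Zn²⁺] is higher).
With n = 2, E = −(0.0592/2) log([Zn²⁺]ₐₙ/[Zn²⁺]꜀ₐₜ) = −(0.0592/2) log(0.0042/0.011) = −(0.0592/2)(-0.418) = +0.012 V.

+0.012 V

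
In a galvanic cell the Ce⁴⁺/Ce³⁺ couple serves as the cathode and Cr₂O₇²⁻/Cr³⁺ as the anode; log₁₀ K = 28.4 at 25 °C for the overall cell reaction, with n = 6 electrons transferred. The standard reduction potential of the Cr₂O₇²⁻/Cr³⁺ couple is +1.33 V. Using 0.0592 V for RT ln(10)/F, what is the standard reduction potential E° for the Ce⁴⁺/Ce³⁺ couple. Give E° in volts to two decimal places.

E°cell = (0.0592/n)·log K = (0.0592/6)(28.4) = +0.280 V.
Since Ce⁴⁺/Ce³⁺ is the cathode and Cr₂O₇²⁻/Cr³⁺ the anode, E°cell = E°(Ce⁴⁺/Ce³⁺) − E°(Cr₂O₇²⁻/Cr³⁺).
So E°(Ce⁴⁺/Ce³⁺) = E°cell + E°(Cr₂O₇²⁻/Cr³⁺) = +0.280 + (+1.33) = +1.61 V.

+1.61 V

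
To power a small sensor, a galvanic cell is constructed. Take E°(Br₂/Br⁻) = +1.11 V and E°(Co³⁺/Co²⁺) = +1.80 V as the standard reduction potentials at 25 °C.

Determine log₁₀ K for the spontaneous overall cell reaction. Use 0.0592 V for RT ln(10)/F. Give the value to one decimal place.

23.3

Cathode: Co³⁺/Co²⁺; anode: Br₂/Br⁻. E°cell = +0.69 V, n = 2.
log K = nE°cell / 0.0592 = (2)(+0.69) / 0.0592 = 23.3.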